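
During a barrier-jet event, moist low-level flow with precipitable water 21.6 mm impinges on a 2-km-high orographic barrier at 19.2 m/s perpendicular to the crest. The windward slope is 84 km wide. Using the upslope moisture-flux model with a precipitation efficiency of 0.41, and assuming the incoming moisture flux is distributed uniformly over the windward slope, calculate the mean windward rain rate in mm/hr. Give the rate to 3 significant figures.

R ≈ 7.29 mm/hr

Incoming column moisture flux per unit ridge length: F = V × PW = 19.2 × 21.6 = 414.72 mm·m/s.
Spread over the 84 km slope with efficiency ε = 0.41: R = ε·F/W = 0.41 × 414.72 / 84000 m = 2.024e-03 mm/s.
R = 2.024e-03 × 3600 = 7.29 mm/hr.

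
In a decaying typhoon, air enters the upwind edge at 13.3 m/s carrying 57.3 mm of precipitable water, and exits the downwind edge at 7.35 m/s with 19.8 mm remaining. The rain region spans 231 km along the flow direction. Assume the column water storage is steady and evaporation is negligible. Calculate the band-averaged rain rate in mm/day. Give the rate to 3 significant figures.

R ≈ 231 mm/day

Column moisture flux per unit crosswind length is F = V × PW.
Inflow: F_in = 13.3 × 57.3 = 762.09 mm·m/s
Outflow: F_out = 7.35 × 19.8 = 145.53 mm·m/s
Steady-state rate R = (F_in − F_out)/L = (762.09 − 145.53) / 231000 m = 2.669e-03 mm/s.
R = 2.669e-03 × 3600 × 24 = 231 mm/day.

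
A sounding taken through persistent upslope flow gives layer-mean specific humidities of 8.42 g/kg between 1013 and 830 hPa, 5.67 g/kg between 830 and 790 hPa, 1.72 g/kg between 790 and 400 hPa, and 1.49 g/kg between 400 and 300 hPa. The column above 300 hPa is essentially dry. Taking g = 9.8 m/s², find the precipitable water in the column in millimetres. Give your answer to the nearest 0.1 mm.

Precipitable water is the column-integrated vapour mass per unit area: PW = (1/g) Σ q̄ Δp, with q in kg/kg and Δp in Pa (1 kg/m² of water = 1 mm).
Layer 1013–830 hPa: Δp = 183 hPa = 18300 Pa, q̄ = 0.00842 kg/kg → 0.00842 × 18300 / 9.8 = 15.72 mm
Layer 830–790 hPa: Δp = 40 hPa = 4000 Pa, q̄ = 0.00567 kg/kg → 0.00567 × 4000 / 9.8 = 2.31 mm
Layer 790–400 hPa: Δp = 390 hPa = 39000 Pa, q̄ = 0.00172 kg/kg → 0.00172 × 39000 / 9.8 = 6.84 mm
Layer 400–300 hPa: Δp = 100 hPa = 10000 Pa, q̄ = 0.00149 kg/kg → 0.00149 × 10000 / 9.8 = 1.52 mm
PW = 15.72 + 2.31 + 6.84 + 1.52 = 26.39 ≈ 26.4 mm.

PW ≈ 26.4 mm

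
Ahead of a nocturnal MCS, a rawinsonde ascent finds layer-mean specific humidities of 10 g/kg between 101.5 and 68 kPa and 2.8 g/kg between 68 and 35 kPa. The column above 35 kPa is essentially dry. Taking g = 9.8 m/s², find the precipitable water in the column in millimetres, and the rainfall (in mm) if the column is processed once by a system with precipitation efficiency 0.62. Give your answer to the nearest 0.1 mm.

Precipitable water is the column-integrated vapour mass per unit area: PW = (1/g) Σ q̄ Δp, with q in kg/kg and Δp in Pa (1 kg/m² of water = 1 mm).
Layer 101.5–68 kPa: Δp = 335 hPa = 33500 Pa, q̄ = 0.01 kg/kg → 0.01 × 33500 / 9.8 = 34.18 mm
Layer 68–35 kPa: Δp = 330 hPa = 33000 Pa, q̄ = 0.0028 kg/kg → 0.0028 × 33000 / 9.8 = 9.43 mm
PW = 34.18 + 9.43 = 43.61 ≈ 43.6 mm.
Rainfall = ε × PW = 0.62 × 43.6 = 27.0 mm.

PW ≈ 43.6 mm; rainfall ≈ 27.0 mm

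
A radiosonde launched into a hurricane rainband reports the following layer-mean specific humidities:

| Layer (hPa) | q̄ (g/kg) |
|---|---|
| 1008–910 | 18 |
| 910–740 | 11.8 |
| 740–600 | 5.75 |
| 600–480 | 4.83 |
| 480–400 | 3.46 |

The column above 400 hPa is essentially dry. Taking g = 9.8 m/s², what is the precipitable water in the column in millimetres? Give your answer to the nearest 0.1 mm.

Precipitable water is the column-integrated vapour mass per unit area: PW = (1/g) Σ q̄ Δp, with q in kg/kg and Δp in Pa (1 kg/m² of water = 1 mm).
Layer 1008–910 hPa: Δp = 98 hPa = 9800 Pa, q̄ = 0.018 kg/kg → 0.018 × 9800 / 9.8 = 18.00 mm
Layer 910–740 hPa: Δp = 170 hPa = 17000 Pa, q̄ = 0.0118 kg/kg → 0.0118 × 17000 / 9.8 = 20.47 mm
Layer 740–600 hPa: Δp = 140 hPa = 14000 Pa, q̄ = 0.00575 kg/kg → 0.00575 × 14000 / 9.8 = 8.21 mm
Layer 600–480 hPa: Δp = 120 hPa = 12000 Pa, q̄ = 0.00483 kg/kg → 0.00483 × 12000 / 9.8 = 5.91 mm
Layer 480–400 hPa: Δp = 80 hPa = 8000 Pa, q̄ = 0.00346 kg/kg → 0.00346 × 8000 / 9.8 = 2.82 mm
PW = 18.00 + 20.47 + 8.21 + 5.91 + 2.82 = 55.41 ≈ 55.4 mm.

PW ≈ 55.4 mm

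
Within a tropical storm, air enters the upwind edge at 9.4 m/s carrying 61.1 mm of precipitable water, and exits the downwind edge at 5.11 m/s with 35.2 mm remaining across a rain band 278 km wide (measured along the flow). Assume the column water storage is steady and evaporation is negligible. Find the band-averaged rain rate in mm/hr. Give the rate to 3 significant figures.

Column moisture flux per unit crosswind length is F = V × PW.
Inflow: F_in = 9.4 × 61.1 = 574.34 mm·m/s
Outflow: F_out = 5.11 × 35.2 = 179.872 mm·m/s
Steady-state rate R = (F_in − F_out)/L = (574.34 − 179.872) / 278000 m = 1.419e-03 mm/s.
R = 1.419e-03 × 3600 = 5.11 mm/hr.

R ≈ 5.11 mm/hr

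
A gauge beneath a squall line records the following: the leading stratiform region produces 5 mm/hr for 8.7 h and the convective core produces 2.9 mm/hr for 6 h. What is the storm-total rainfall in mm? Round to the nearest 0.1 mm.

Total = Σ Rᵢ Δtᵢ = 5 × 8.7 + 2.9 × 6
      = 43.5 + 17.4 = 60.9 mm.

total ≈ 60.9 mm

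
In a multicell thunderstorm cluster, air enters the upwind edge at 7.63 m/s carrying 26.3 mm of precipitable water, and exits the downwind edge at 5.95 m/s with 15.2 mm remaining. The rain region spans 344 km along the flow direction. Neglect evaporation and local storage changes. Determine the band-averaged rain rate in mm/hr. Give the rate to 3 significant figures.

Column moisture flux per unit crosswind length is F = V × PW.
Inflow: F_in = 7.63 × 26.3 = 200.669 mm·m/s
Outflow: F_out = 5.95 × 15.2 = 90.44 mm·m/s
Steady-state rate R = (F_in − F_out)/L = (200.669 − 90.44) / 344000 m = 3.204e-04 mm/s.
R = 3.204e-04 × 3600 = 1.15 mm/hr.

R ≈ 1.15 mm/hr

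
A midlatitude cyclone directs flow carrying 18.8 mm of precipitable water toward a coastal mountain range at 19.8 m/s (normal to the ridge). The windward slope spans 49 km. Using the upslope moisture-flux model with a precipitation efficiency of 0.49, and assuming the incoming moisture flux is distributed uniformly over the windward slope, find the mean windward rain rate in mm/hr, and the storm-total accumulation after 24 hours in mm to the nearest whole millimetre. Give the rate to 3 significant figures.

R ≈ 13.4 mm/hr; total ≈ 322 mm

Incoming column moisture flux per unit ridge length: F = V × PW = 19.8 × 18.8 = 372.24 mm·m/s.
Spread over the 49 km slope with efficiency ε = 0.49: R = ε·F/W = 0.49 × 372.24 / 49000 m = 3.722e-03 mm/s.
R = 3.722e-03 × 3600 = 13.4 mm/hr.
Over 24 h: total = 13.4 × 24 = 321.6 ≈ 322 mm.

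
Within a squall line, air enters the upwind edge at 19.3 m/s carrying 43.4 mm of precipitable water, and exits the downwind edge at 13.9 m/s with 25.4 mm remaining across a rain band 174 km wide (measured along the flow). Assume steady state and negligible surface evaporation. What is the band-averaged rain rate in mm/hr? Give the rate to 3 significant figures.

R ≈ 10.0 mm/hr

Column moisture flux per unit crosswind length is F = V × PW.
Inflow: F_in = 19.3 × 43.4 = 837.62 mm·m/s
Outflow: F_out = 13.9 × 25.4 = 353.06 mm·m/s
Steady-state rate R = (F_in − F_out)/L = (837.62 − 353.06) / 174000 m = 2.785e-03 mm/s.
R = 2.785e-03 × 3600 = 10.0 mm/hr.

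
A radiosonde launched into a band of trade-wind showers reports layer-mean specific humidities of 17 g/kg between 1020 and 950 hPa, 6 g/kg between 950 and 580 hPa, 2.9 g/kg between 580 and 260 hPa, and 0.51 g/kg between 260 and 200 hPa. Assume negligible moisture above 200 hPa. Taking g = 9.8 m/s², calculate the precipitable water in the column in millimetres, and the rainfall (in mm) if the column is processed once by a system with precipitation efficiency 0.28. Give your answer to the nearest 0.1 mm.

Precipitable water is the column-integrated vapour mass per unit area: PW = (1/g) Σ q̄ Δp, with q in kg/kg and Δp in Pa (1 kg/m² of water = 1 mm).
Layer 1020–950 hPa: Δp = 70 hPa = 7000 Pa, q̄ = 0.017 kg/kg → 0.017 × 7000 / 9.8 = 12.14 mm
Layer 950–580 hPa: Δp = 370 hPa = 37000 Pa, q̄ = 0.006 kg/kg → 0.006 × 37000 / 9.8 = 22.65 mm
Layer 580–260 hPa: Δp = 320 hPa = 32000 Pa, q̄ = 0.0029 kg/kg → 0.0029 × 32000 / 9.8 = 9.47 mm
Layer 260–200 hPa: Δp = 60 hPa = 6000 Pa, q̄ = 0.00051 kg/kg → 0.00051 × 6000 / 9.8 = 0.31 mm
PW = 12.14 + 22.65 + 9.47 + 0.31 = 44.57 ≈ 44.6 mm.
Rainfall = ε × PW = 0.28 × 44.6 = 12.5 mm.

PW ≈ 44.6 mm; rainfall ≈ 12.5 mm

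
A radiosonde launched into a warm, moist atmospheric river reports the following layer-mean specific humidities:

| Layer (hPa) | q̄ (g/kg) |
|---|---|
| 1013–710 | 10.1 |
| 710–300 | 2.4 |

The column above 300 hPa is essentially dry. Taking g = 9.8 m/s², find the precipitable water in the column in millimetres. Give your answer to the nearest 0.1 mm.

Precipitable water is the column-integrated vapour mass per unit area: PW = (1/g) Σ q̄ Δp, with q in kg/kg and Δp in Pa (1 kg/m² of water = 1 mm).
Layer 1013–710 hPa: Δp = 303 hPa = 30300 Pa, q̄ = 0.0101 kg/kg → 0.0101 × 30300 / 9.8 = 31.23 mm
Layer 710–300 hPa: Δp = 410 hPa = 41000 Pa, q̄ = 0.0024 kg/kg → 0.0024 × 41000 / 9.8 = 10.04 mm
PW = 31.23 + 10.04 = 41.27 ≈ 41.3 mm.

PW ≈ 41.3 mm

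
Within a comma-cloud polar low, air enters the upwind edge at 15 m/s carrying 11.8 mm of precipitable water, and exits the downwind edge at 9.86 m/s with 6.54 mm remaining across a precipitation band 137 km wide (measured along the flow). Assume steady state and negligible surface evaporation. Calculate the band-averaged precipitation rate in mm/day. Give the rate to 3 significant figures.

R ≈ 71.0 mm/day

Column moisture flux per unit crosswind length is F = V × PW.
Inflow: F_in = 15 × 11.8 = 177 mm·m/s
Outflow: F_out = 9.86 × 6.54 = 64.4844 mm·m/s
Steady-state rate R = (F_in − F_out)/L = (177 − 64.4844) / 137000 m = 8.213e-04 mm/s.
R = 8.213e-04 × 3600 × 24 = 71.0 mm/day.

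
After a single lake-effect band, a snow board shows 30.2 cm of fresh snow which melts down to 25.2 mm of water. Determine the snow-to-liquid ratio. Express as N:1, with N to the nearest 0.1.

Ratio = snow depth / SWE = 302 mm / 25.2 mm = 12.0, i.e. 12.0:1.

ratio ≈ 12.0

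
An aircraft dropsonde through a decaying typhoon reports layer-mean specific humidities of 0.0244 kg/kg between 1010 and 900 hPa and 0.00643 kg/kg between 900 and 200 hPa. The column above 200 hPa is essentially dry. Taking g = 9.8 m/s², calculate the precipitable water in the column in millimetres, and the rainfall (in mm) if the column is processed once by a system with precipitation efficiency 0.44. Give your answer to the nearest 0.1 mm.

PW ≈ 73.3 mm; rainfall ≈ 32.3 mm

Precipitable water is the column-integrated vapour mass per unit area: PW = (1/g) Σ q̄ Δp, with q in kg/kg and Δp in Pa (1 kg/m² of water = 1 mm).
Layer 1010–900 hPa: Δp = 110 hPa = 11000 Pa, q̄ = 0.0244 kg/kg → 0.0244 × 11000 / 9.8 = 27.39 mm
Layer 900–200 hPa: Δp = 700 hPa = 70000 Pa, q̄ = 0.00643 kg/kg → 0.00643 × 70000 / 9.8 = 45.93 mm
PW = 27.39 + 45.93 = 73.32 ≈ 73.3 mm.
Rainfall = ε × PW = 0.44 × 73.3 = 32.3 mm.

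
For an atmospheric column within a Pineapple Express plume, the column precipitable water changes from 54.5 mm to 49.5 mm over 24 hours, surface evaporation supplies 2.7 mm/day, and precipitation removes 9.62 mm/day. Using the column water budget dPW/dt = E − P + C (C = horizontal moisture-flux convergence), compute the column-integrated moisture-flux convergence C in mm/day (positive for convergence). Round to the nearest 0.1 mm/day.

C ≈ 1.9 mm/day

dPW/dt = (49.5 − 54.5) mm / (24/24 day) = -5.000 mm/day.
C = dPW/dt − E + P = (-5.000) − 2.7 + 9.62 = 1.9 mm/day.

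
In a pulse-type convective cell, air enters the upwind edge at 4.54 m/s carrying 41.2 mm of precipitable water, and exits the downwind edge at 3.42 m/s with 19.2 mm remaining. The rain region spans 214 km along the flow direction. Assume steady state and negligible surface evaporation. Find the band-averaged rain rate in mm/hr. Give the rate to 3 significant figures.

Column moisture flux per unit crosswind length is F = V × PW.
Inflow: F_in = 4.54 × 41.2 = 187.048 mm·m/s
Outflow: F_out = 3.42 × 19.2 = 65.664 mm·m/s
Steady-state rate R = (F_in − F_out)/L = (187.048 − 65.664) / 214000 m = 5.672e-04 mm/s.
R = 5.672e-04 × 3600 = 2.04 mm/hr.

R ≈ 2.04 mm/hr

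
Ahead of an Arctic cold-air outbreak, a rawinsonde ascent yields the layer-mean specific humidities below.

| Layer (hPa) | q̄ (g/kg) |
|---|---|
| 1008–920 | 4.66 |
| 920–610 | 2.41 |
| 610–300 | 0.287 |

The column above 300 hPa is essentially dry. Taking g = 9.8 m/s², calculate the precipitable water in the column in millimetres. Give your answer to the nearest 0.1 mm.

PW ≈ 12.7 mm

Precipitable water is the column-integrated vapour mass per unit area: PW = (1/g) Σ q̄ Δp, with q in kg/kg and Δp in Pa (1 kg/m² of water = 1 mm).
Layer 1008–920 hPa: Δp = 88 hPa = 8800 Pa, q̄ = 0.00466 kg/kg → 0.00466 × 8800 / 9.8 = 4.18 mm
Layer 920–610 hPa: Δp = 310 hPa = 31000 Pa, q̄ = 0.00241 kg/kg → 0.00241 × 31000 / 9.8 = 7.62 mm
Layer 610–300 hPa: Δp = 310 hPa = 31000 Pa, q̄ = 0.000287 kg/kg → 0.000287 × 31000 / 9.8 = 0.91 mm
PW = 4.18 + 7.62 + 0.91 = 12.71 ≈ 12.7 mm.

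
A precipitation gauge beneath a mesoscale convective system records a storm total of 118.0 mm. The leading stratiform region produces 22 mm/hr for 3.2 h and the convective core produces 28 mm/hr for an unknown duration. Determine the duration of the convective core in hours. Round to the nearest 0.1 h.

Known phases: 22 × 3.2 = 70.4 mm.
Remaining depth = 118.0 − 70.4 = 47.6 mm.
Duration = 47.6 / 28 = 1.7 h.

duration ≈ 1.7 h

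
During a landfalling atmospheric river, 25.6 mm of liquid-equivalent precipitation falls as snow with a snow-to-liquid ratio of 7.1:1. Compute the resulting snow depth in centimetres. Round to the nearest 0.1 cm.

snow depth ≈ 18.2 cm

Snow depth = liquid × ratio = 25.6 mm × 7.1 = 181.76 mm = 18.2 cm.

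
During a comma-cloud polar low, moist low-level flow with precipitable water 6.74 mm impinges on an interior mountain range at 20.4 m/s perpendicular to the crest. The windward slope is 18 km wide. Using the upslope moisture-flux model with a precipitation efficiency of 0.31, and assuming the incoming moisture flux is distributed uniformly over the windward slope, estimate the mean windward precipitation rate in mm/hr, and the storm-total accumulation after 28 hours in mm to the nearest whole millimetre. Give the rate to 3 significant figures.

R ≈ 8.52 mm/hr; total ≈ 239 mm

Incoming column moisture flux per unit ridge length: F = V × PW = 20.4 × 6.74 = 137.496 mm·m/s.
Spread over the 18 km slope with efficiency ε = 0.31: R = ε·F/W = 0.31 × 137.496 / 18000 m = 2.368e-03 mm/s.
R = 2.368e-03 × 3600 = 8.52 mm/hr.
Over 28 h: total = 8.52 × 28 = 238.56 ≈ 239 mm.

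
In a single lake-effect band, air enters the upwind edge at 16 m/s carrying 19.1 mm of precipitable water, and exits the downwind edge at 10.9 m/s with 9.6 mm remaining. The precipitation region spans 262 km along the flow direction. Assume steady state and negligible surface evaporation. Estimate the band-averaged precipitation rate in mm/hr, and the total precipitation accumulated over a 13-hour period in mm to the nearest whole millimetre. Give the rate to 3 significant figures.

R ≈ 2.76 mm/hr; total ≈ 36 mm

Column moisture flux per unit crosswind length is F = V × PW.
Inflow: F_in = 16 × 19.1 = 305.6 mm·m/s
Outflow: F_out = 10.9 × 9.6 = 104.64 mm·m/s
Steady-state rate R = (F_in − F_out)/L = (305.6 − 104.64) / 262000 m = 7.670e-04 mm/s.
R = 7.670e-04 × 3600 = 2.76 mm/hr.
Over 13 h: total = 2.76 × 13 = 35.88 ≈ 36 mm.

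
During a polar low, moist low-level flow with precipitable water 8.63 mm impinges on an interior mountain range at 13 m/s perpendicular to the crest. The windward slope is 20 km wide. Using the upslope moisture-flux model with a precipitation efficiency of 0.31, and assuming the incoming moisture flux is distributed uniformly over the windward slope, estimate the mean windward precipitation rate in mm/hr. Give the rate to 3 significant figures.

Incoming column moisture flux per unit ridge length: F = V × PW = 13 × 8.63 = 112.19 mm·m/s.
Spread over the 20 km slope with efficiency ε = 0.31: R = ε·F/W = 0.31 × 112.19 / 20000 m = 1.739e-03 mm/s.
R = 1.739e-03 × 3600 = 6.26 mm/hr.

R ≈ 6.26 mm/hr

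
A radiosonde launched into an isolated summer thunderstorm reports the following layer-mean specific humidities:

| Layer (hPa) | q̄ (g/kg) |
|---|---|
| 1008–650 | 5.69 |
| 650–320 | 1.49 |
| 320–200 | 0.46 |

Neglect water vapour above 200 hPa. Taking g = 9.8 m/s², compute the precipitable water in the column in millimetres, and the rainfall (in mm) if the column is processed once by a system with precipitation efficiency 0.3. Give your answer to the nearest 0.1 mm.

Precipitable water is the column-integrated vapour mass per unit area: PW = (1/g) Σ q̄ Δp, with q in kg/kg and Δp in Pa (1 kg/m² of water = 1 mm).
Layer 1008–650 hPa: Δp = 358 hPa = 35800 Pa, q̄ = 0.00569 kg/kg → 0.00569 × 35800 / 9.8 = 20.79 mm
Layer 650–320 hPa: Δp = 330 hPa = 33000 Pa, q̄ = 0.00149 kg/kg → 0.00149 × 33000 / 9.8 = 5.02 mm
Layer 320–200 hPa: Δp = 120 hPa = 12000 Pa, q̄ = 0.00046 kg/kg → 0.00046 × 12000 / 9.8 = 0.56 mm
PW = 20.79 + 5.02 + 0.56 = 26.37 ≈ 26.4 mm.
Rainfall = ε × PW = 0.3 × 26.4 = 7.9 mm.

PW ≈ 26.4 mm; rainfall ≈ 7.9 mm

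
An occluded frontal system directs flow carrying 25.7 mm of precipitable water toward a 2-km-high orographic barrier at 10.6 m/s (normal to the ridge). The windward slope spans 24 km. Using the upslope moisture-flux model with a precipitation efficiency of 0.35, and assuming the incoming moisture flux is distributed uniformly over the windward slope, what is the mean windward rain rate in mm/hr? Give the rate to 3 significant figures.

R ≈ 14.3 mm/hr

Incoming column moisture flux per unit ridge length: F = V × PW = 10.6 × 25.7 = 272.42 mm·m/s.
Spread over the 24 km slope with efficiency ε = 0.35: R = ε·F/W = 0.35 × 272.42 / 24000 m = 3.973e-03 mm/s.
R = 3.973e-03 × 3600 = 14.3 mm/hr.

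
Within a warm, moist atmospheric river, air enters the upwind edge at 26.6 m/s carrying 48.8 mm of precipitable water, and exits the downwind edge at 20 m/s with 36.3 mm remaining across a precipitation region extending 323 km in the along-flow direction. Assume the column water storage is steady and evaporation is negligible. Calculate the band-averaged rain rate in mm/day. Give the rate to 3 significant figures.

R ≈ 153 mm/day

Column moisture flux per unit crosswind length is F = V × PW.
Inflow: F_in = 26.6 × 48.8 = 1298.08 mm·m/s
Outflow: F_out = 20 × 36.3 = 726 mm·m/s
Steady-state rate R = (F_in − F_out)/L = (1298.08 − 726) / 323000 m = 1.771e-03 mm/s.
R = 1.771e-03 × 3600 × 24 = 153 mm/day.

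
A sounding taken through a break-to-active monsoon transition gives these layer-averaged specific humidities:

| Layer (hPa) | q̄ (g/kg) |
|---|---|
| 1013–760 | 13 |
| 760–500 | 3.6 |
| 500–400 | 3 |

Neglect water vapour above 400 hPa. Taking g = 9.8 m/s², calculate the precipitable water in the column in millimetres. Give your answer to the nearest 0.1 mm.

PW ≈ 46.2 mm

Precipitable water is the column-integrated vapour mass per unit area: PW = (1/g) Σ q̄ Δp, with q in kg/kg and Δp in Pa (1 kg/m² of water = 1 mm).
Layer 1013–760 hPa: Δp = 253 hPa = 25300 Pa, q̄ = 0.013 kg/kg → 0.013 × 25300 / 9.8 = 33.56 mm
Layer 760–500 hPa: Δp = 260 hPa = 26000 Pa, q̄ = 0.0036 kg/kg → 0.0036 × 26000 / 9.8 = 9.55 mm
Layer 500–400 hPa: Δp = 100 hPa = 10000 Pa, q̄ = 0.003 kg/kg → 0.003 × 10000 / 9.8 = 3.06 mm
PW = 33.56 + 9.55 + 3.06 = 46.17 ≈ 46.2 mm.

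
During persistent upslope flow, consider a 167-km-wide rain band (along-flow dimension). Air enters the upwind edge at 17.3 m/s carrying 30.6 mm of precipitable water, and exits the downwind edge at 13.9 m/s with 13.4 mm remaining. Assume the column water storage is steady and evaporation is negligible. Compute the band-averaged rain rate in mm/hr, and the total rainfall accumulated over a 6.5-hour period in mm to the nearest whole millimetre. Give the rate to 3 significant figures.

R ≈ 7.40 mm/hr; total ≈ 48 mm

Column moisture flux per unit crosswind length is F = V × PW.
Inflow: F_in = 17.3 × 30.6 = 529.38 mm·m/s
Outflow: F_out = 13.9 × 13.4 = 186.26 mm·m/s
Steady-state rate R = (F_in − F_out)/L = (529.38 − 186.26) / 167000 m = 2.055e-03 mm/s.
R = 2.055e-03 × 3600 = 7.40 mm/hr.
Over 6.5 h: total = 7.40 × 6.5 = 48.1 ≈ 48 mm.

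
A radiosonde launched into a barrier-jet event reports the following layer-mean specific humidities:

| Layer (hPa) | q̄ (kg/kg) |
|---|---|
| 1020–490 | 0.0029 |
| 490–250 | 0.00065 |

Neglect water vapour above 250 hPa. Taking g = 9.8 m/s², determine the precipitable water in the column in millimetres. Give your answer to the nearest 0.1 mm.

Precipitable water is the column-integrated vapour mass per unit area: PW = (1/g) Σ q̄ Δp, with q in kg/kg and Δp in Pa (1 kg/m² of water = 1 mm).
Layer 1020–490 hPa: Δp = 530 hPa = 53000 Pa, q̄ = 0.0029 kg/kg → 0.0029 × 53000 / 9.8 = 15.68 mm
Layer 490–250 hPa: Δp = 240 hPa = 24000 Pa, q̄ = 0.00065 kg/kg → 0.00065 × 24000 / 9.8 = 1.59 mm
PW = 15.68 + 1.59 = 17.27 ≈ 17.3 mm.

PW ≈ 17.3 mm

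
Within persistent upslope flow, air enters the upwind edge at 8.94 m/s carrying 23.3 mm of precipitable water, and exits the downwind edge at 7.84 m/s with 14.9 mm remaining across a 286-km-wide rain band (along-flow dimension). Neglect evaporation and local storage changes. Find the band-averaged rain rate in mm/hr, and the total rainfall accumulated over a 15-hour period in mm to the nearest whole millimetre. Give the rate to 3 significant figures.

R ≈ 1.15 mm/hr; total ≈ 17 mm

Column moisture flux per unit crosswind length is F = V × PW.
Inflow: F_in = 8.94 × 23.3 = 208.302 mm·m/s
Outflow: F_out = 7.84 × 14.9 = 116.816 mm·m/s
Steady-state rate R = (F_in − F_out)/L = (208.302 − 116.816) / 286000 m = 3.199e-04 mm/s.
R = 3.199e-04 × 3600 = 1.15 mm/hr.
Over 15 h: total = 1.15 × 15 = 17.25 ≈ 17 mm.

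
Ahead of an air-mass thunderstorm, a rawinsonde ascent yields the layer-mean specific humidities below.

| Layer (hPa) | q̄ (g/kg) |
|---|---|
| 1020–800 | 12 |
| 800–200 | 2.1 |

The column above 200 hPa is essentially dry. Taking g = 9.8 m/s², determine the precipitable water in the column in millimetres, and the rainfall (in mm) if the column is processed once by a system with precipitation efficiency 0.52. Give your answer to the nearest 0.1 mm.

PW ≈ 39.8 mm; rainfall ≈ 20.7 mm

Precipitable water is the column-integrated vapour mass per unit area: PW = (1/g) Σ q̄ Δp, with q in kg/kg and Δp in Pa (1 kg/m² of water = 1 mm).
Layer 1020–800 hPa: Δp = 220 hPa = 22000 Pa, q̄ = 0.012 kg/kg → 0.012 × 22000 / 9.8 = 26.94 mm
Layer 800–200 hPa: Δp = 600 hPa = 60000 Pa, q̄ = 0.0021 kg/kg → 0.0021 × 60000 / 9.8 = 12.86 mm
PW = 26.94 + 12.86 = 39.80 ≈ 39.8 mm.
Rainfall = ε × PW = 0.52 × 39.8 = 20.7 mm.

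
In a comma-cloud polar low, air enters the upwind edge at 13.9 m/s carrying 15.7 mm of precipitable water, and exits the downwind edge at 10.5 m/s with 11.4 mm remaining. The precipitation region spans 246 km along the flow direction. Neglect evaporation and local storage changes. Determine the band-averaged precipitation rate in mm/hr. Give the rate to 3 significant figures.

Column moisture flux per unit crosswind length is F = V × PW.
Inflow: F_in = 13.9 × 15.7 = 218.23 mm·m/s
Outflow: F_out = 10.5 × 11.4 = 119.7 mm·m/s
Steady-state rate R = (F_in − F_out)/L = (218.23 − 119.7) / 246000 m = 4.005e-04 mm/s.
R = 4.005e-04 × 3600 = 1.44 mm/hr.

R ≈ 1.44 mm/hr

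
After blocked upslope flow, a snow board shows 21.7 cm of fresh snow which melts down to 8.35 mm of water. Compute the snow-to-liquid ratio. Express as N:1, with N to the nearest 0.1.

ratio ≈ 26.0

Ratio = snow depth / SWE = 217 mm / 8.35 mm = 26.0, i.e. 26.0:1.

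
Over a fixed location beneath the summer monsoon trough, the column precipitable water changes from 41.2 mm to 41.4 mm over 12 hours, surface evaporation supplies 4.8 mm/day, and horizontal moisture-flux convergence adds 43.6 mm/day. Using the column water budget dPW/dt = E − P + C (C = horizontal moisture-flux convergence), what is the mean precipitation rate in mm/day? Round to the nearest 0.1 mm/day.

dPW/dt = (41.4 − 41.2) mm / (12/24 day) = +0.400 mm/day.
P = E + C − dPW/dt = 4.8 + (43.6) − (+0.400) = 48.0 mm/day.

P ≈ 48.0 mm/day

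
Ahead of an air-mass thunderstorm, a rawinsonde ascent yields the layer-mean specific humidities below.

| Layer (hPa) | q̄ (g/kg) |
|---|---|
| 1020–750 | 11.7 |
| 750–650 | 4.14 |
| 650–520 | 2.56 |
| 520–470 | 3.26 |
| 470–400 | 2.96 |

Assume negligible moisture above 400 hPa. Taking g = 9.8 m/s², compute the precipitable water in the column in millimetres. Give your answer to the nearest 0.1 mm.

Precipitable water is the column-integrated vapour mass per unit area: PW = (1/g) Σ q̄ Δp, with q in kg/kg and Δp in Pa (1 kg/m² of water = 1 mm).
Layer 1020–750 hPa: Δp = 270 hPa = 27000 Pa, q̄ = 0.0117 kg/kg → 0.0117 × 27000 / 9.8 = 32.23 mm
Layer 750–650 hPa: Δp = 100 hPa = 10000 Pa, q̄ = 0.00414 kg/kg → 0.00414 × 10000 / 9.8 = 4.22 mm
Layer 650–520 hPa: Δp = 130 hPa = 13000 Pa, q̄ = 0.00256 kg/kg → 0.00256 × 13000 / 9.8 = 3.40 mm
Layer 520–470 hPa: Δp = 50 hPa = 5000 Pa, q̄ = 0.00326 kg/kg → 0.00326 × 5000 / 9.8 = 1.66 mm
Layer 470–400 hPa: Δp = 70 hPa = 7000 Pa, q̄ = 0.00296 kg/kg → 0.00296 × 7000 / 9.8 = 2.11 mm
PW = 32.23 + 4.22 + 3.40 + 1.66 + 2.11 = 43.62 ≈ 43.6 mm.

PW ≈ 43.6 mm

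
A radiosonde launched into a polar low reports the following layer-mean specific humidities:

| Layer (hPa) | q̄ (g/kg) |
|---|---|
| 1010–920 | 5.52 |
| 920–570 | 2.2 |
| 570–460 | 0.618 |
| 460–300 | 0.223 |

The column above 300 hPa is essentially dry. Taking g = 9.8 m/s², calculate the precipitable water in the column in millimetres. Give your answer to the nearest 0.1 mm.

Precipitable water is the column-integrated vapour mass per unit area: PW = (1/g) Σ q̄ Δp, with q in kg/kg and Δp in Pa (1 kg/m² of water = 1 mm).
Layer 1010–920 hPa: Δp = 90 hPa = 9000 Pa, q̄ = 0.00552 kg/kg → 0.00552 × 9000 / 9.8 = 5.07 mm
Layer 920–570 hPa: Δp = 350 hPa = 35000 Pa, q̄ = 0.0022 kg/kg → 0.0022 × 35000 / 9.8 = 7.86 mm
Layer 570–460 hPa: Δp = 110 hPa = 11000 Pa, q̄ = 0.000618 kg/kg → 0.000618 × 11000 / 9.8 = 0.69 mm
Layer 460–300 hPa: Δp = 160 hPa = 16000 Pa, q̄ = 0.000223 kg/kg → 0.000223 × 16000 / 9.8 = 0.36 mm
PW = 5.07 + 7.86 + 0.69 + 0.36 = 13.98 ≈ 14.0 mm.

PW ≈ 14.0 mm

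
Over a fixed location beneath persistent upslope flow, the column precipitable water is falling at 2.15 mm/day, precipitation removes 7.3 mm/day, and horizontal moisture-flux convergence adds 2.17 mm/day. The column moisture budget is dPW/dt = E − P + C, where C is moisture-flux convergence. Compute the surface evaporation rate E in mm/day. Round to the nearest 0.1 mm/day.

dPW/dt = -2.15 mm/day.
E = dPW/dt + P − C = (-2.15) + 7.3 − (2.17) = 3.0 mm/day.

E ≈ 3.0 mm/day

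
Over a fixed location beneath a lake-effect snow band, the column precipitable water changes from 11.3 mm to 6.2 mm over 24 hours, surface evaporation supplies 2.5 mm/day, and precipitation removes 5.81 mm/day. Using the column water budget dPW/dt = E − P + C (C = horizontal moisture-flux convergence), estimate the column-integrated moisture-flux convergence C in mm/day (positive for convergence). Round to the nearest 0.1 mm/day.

dPW/dt = (6.2 − 11.3) mm / (24/24 day) = -5.100 mm/day.
C = dPW/dt − E + P = (-5.100) − 2.5 + 5.81 = -1.8 mm/day.

C ≈ -1.8 mm/day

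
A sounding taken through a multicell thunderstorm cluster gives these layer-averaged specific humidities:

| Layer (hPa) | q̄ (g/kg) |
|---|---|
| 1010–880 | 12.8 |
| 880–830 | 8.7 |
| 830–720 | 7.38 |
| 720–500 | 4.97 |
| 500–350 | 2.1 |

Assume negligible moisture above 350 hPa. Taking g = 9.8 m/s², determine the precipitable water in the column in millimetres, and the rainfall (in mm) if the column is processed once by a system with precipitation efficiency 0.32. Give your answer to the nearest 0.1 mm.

Precipitable water is the column-integrated vapour mass per unit area: PW = (1/g) Σ q̄ Δp, with q in kg/kg and Δp in Pa (1 kg/m² of water = 1 mm).
Layer 1010–880 hPa: Δp = 130 hPa = 13000 Pa, q̄ = 0.0128 kg/kg → 0.0128 × 13000 / 9.8 = 16.98 mm
Layer 880–830 hPa: Δp = 50 hPa = 5000 Pa, q̄ = 0.0087 kg/kg → 0.0087 × 5000 / 9.8 = 4.44 mm
Layer 830–720 hPa: Δp = 110 hPa = 11000 Pa, q̄ = 0.00738 kg/kg → 0.00738 × 11000 / 9.8 = 8.28 mm
Layer 720–500 hPa: Δp = 220 hPa = 22000 Pa, q̄ = 0.00497 kg/kg → 0.00497 × 22000 / 9.8 = 11.16 mm
Layer 500–350 hPa: Δp = 150 hPa = 15000 Pa, q̄ = 0.0021 kg/kg → 0.0021 × 15000 / 9.8 = 3.21 mm
PW = 16.98 + 4.44 + 8.28 + 11.16 + 3.21 = 44.07 ≈ 44.1 mm.
Rainfall = ε × PW = 0.32 × 44.1 = 14.1 mm.

PW ≈ 44.1 mm; rainfall ≈ 14.1 mm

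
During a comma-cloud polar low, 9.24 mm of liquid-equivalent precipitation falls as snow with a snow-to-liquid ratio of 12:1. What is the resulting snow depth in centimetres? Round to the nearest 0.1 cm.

snow depth ≈ 11.1 cm

Snow depth = liquid × ratio = 9.24 mm × 12 = 110.88 mm = 11.1 cm.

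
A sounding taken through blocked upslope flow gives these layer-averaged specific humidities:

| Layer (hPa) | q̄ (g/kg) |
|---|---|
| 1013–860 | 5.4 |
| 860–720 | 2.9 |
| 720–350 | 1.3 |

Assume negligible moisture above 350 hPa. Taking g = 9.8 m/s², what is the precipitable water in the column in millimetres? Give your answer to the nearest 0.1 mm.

PW ≈ 17.5 mm

Precipitable water is the column-integrated vapour mass per unit area: PW = (1/g) Σ q̄ Δp, with q in kg/kg and Δp in Pa (1 kg/m² of water = 1 mm).
Layer 1013–860 hPa: Δp = 153 hPa = 15300 Pa, q̄ = 0.0054 kg/kg → 0.0054 × 15300 / 9.8 = 8.43 mm
Layer 860–720 hPa: Δp = 140 hPa = 14000 Pa, q̄ = 0.0029 kg/kg → 0.0029 × 14000 / 9.8 = 4.14 mm
Layer 720–350 hPa: Δp = 370 hPa = 37000 Pa, q̄ = 0.0013 kg/kg → 0.0013 × 37000 / 9.8 = 4.91 mm
PW = 8.43 + 4.14 + 4.91 = 17.48 ≈ 17.5 mm.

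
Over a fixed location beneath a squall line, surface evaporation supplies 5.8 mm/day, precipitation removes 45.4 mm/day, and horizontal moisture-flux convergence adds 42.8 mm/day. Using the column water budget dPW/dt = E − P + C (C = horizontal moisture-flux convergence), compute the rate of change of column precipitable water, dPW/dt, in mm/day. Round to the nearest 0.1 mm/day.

dPW/dt ≈ 3.2 mm/day

dPW/dt = E − P + C = 5.8 − 45.4 + (42.8) = 3.2 mm/day.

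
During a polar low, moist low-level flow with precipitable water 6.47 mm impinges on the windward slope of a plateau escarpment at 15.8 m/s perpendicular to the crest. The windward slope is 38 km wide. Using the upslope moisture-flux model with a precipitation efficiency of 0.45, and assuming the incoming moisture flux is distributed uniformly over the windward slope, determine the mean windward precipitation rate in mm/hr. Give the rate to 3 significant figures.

R ≈ 4.36 mm/hr

Incoming column moisture flux per unit ridge length: F = V × PW = 15.8 × 6.47 = 102.226 mm·m/s.
Spread over the 38 km slope with efficiency ε = 0.45: R = ε·F/W = 0.45 × 102.226 / 38000 m = 1.211e-03 mm/s.
R = 1.211e-03 × 3600 = 4.36 mm/hr.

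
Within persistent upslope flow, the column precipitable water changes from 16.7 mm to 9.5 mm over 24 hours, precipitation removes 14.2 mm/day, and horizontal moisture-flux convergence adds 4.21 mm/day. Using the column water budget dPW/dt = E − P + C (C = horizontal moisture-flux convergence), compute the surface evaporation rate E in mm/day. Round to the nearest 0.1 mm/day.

E ≈ 2.8 mm/day

dPW/dt = (9.5 − 16.7) mm / (24/24 day) = -7.200 mm/day.
E = dPW/dt + P − C = (-7.200) + 14.2 − (4.21) = 2.8 mm/day.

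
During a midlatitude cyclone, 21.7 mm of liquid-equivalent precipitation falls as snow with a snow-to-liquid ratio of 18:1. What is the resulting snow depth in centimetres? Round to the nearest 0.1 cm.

Snow depth = liquid × ratio = 21.7 mm × 18 = 390.6 mm = 39.1 cm.

snow depth ≈ 39.1 cm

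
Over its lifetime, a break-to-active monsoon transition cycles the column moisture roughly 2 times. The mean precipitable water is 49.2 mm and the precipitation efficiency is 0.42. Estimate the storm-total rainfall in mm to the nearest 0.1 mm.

Each cycle deposits ε × PW = 0.42 × 49.2 = 20.664 mm.
Over 2 cycles: 2 × 20.664 = 41.3 mm.

rainfall ≈ 41.3 mm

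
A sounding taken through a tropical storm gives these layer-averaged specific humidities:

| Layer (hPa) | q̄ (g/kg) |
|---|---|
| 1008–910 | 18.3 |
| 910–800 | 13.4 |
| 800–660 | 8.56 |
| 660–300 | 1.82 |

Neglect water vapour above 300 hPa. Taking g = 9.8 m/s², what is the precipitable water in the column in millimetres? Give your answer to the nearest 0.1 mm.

Precipitable water is the column-integrated vapour mass per unit area: PW = (1/g) Σ q̄ Δp, with q in kg/kg and Δp in Pa (1 kg/m² of water = 1 mm).
Layer 1008–910 hPa: Δp = 98 hPa = 9800 Pa, q̄ = 0.0183 kg/kg → 0.0183 × 9800 / 9.8 = 18.30 mm
Layer 910–800 hPa: Δp = 110 hPa = 11000 Pa, q̄ = 0.0134 kg/kg → 0.0134 × 11000 / 9.8 = 15.04 mm
Layer 800–660 hPa: Δp = 140 hPa = 14000 Pa, q̄ = 0.00856 kg/kg → 0.00856 × 14000 / 9.8 = 12.23 mm
Layer 660–300 hPa: Δp = 360 hPa = 36000 Pa, q̄ = 0.00182 kg/kg → 0.00182 × 36000 / 9.8 = 6.69 mm
PW = 18.30 + 15.04 + 12.23 + 6.69 = 52.26 ≈ 52.3 mm.

PW ≈ 52.3 mm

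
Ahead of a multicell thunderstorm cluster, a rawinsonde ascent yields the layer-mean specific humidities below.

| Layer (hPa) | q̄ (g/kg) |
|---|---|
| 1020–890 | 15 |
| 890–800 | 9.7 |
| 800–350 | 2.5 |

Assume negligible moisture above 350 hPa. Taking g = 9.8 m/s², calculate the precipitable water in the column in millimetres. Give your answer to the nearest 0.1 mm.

Precipitable water is the column-integrated vapour mass per unit area: PW = (1/g) Σ q̄ Δp, with q in kg/kg and Δp in Pa (1 kg/m² of water = 1 mm).
Layer 1020–890 hPa: Δp = 130 hPa = 13000 Pa, q̄ = 0.015 kg/kg → 0.015 × 13000 / 9.8 = 19.90 mm
Layer 890–800 hPa: Δp = 90 hPa = 9000 Pa, q̄ = 0.0097 kg/kg → 0.0097 × 9000 / 9.8 = 8.91 mm
Layer 800–350 hPa: Δp = 450 hPa = 45000 Pa, q̄ = 0.0025 kg/kg → 0.0025 × 45000 / 9.8 = 11.48 mm
PW = 19.90 + 8.91 + 11.48 = 40.29 ≈ 40.3 mm.

PW ≈ 40.3 mm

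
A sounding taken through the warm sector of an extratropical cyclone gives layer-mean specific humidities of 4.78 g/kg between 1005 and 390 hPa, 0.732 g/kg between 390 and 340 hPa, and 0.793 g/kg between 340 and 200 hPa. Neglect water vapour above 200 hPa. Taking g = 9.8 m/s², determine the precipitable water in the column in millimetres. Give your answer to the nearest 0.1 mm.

PW ≈ 31.5 mm

Precipitable water is the column-integrated vapour mass per unit area: PW = (1/g) Σ q̄ Δp, with q in kg/kg and Δp in Pa (1 kg/m² of water = 1 mm).
Layer 1005–390 hPa: Δp = 615 hPa = 61500 Pa, q̄ = 0.00478 kg/kg → 0.00478 × 61500 / 9.8 = 30.00 mm
Layer 390–340 hPa: Δp = 50 hPa = 5000 Pa, q̄ = 0.000732 kg/kg → 0.000732 × 5000 / 9.8 = 0.37 mm
Layer 340–200 hPa: Δp = 140 hPa = 14000 Pa, q̄ = 0.000793 kg/kg → 0.000793 × 14000 / 9.8 = 1.13 mm
PW = 30.00 + 0.37 + 1.13 = 31.50 ≈ 31.5 mm.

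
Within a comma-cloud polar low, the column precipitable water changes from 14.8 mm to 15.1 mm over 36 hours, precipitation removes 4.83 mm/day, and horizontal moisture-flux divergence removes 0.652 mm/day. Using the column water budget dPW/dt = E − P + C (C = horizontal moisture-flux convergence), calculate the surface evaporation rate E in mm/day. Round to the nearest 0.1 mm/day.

dPW/dt = (15.1 − 14.8) mm / (36/24 day) = +0.200 mm/day.
E = dPW/dt + P − C = (+0.200) + 4.83 − (-0.652) = 5.7 mm/day.

E ≈ 5.7 mm/day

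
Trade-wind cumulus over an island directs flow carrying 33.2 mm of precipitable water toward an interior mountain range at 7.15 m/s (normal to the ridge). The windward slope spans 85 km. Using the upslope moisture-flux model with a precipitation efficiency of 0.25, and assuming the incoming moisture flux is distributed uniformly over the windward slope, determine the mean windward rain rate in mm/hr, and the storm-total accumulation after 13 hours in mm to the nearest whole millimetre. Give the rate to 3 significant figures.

R ≈ 2.51 mm/hr; total ≈ 33 mm

Incoming column moisture flux per unit ridge length: F = V × PW = 7.15 × 33.2 = 237.38 mm·m/s.
Spread over the 85 km slope with efficiency ε = 0.25: R = ε·F/W = 0.25 × 237.38 / 85000 m = 6.982e-04 mm/s.
R = 6.982e-04 × 3600 = 2.51 mm/hr.
Over 13 h: total = 2.51 × 13 = 32.63 ≈ 33 mm.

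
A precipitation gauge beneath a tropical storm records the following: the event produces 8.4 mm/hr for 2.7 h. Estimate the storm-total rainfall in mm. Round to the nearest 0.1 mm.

total ≈ 22.7 mm

Total = Σ Rᵢ Δtᵢ = 8.4 × 2.7
      = 22.68 = 22.7 mm.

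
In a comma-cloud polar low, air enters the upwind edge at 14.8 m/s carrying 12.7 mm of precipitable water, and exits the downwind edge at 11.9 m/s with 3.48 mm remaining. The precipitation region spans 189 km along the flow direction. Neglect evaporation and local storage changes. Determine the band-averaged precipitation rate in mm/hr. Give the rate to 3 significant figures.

Column moisture flux per unit crosswind length is F = V × PW.
Inflow: F_in = 14.8 × 12.7 = 187.96 mm·m/s
Outflow: F_out = 11.9 × 3.48 = 41.412 mm·m/s
Steady-state rate R = (F_in − F_out)/L = (187.96 − 41.412) / 189000 m = 7.754e-04 mm/s.
R = 7.754e-04 × 3600 = 2.79 mm/hr.

R ≈ 2.79 mm/hr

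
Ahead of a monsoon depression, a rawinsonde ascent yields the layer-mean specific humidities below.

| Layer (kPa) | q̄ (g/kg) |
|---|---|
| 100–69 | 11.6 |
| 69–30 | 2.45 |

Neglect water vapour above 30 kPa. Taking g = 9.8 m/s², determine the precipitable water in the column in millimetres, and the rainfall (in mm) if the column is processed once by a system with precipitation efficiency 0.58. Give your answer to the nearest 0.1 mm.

Precipitable water is the column-integrated vapour mass per unit area: PW = (1/g) Σ q̄ Δp, with q in kg/kg and Δp in Pa (1 kg/m² of water = 1 mm).
Layer 100–69 kPa: Δp = 310 hPa = 31000 Pa, q̄ = 0.0116 kg/kg → 0.0116 × 31000 / 9.8 = 36.69 mm
Layer 69–30 kPa: Δp = 390 hPa = 39000 Pa, q̄ = 0.00245 kg/kg → 0.00245 × 39000 / 9.8 = 9.75 mm
PW = 36.69 + 9.75 = 46.44 ≈ 46.4 mm.
Rainfall = ε × PW = 0.58 × 46.4 = 26.9 mm.

PW ≈ 46.4 mm; rainfall ≈ 26.9 mm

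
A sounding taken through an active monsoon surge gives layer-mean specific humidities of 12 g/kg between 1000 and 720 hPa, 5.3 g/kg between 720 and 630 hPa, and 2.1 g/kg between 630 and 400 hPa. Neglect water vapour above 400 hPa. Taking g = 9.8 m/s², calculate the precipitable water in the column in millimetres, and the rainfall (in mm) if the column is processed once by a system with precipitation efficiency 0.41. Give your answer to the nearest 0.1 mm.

PW ≈ 44.1 mm; rainfall ≈ 18.1 mm

Precipitable water is the column-integrated vapour mass per unit area: PW = (1/g) Σ q̄ Δp, with q in kg/kg and Δp in Pa (1 kg/m² of water = 1 mm).
Layer 1000–720 hPa: Δp = 280 hPa = 28000 Pa, q̄ = 0.012 kg/kg → 0.012 × 28000 / 9.8 = 34.29 mm
Layer 720–630 hPa: Δp = 90 hPa = 9000 Pa, q̄ = 0.0053 kg/kg → 0.0053 × 9000 / 9.8 = 4.87 mm
Layer 630–400 hPa: Δp = 230 hPa = 23000 Pa, q̄ = 0.0021 kg/kg → 0.0021 × 23000 / 9.8 = 4.93 mm
PW = 34.29 + 4.87 + 4.93 = 44.09 ≈ 44.1 mm.
Rainfall = ε × PW = 0.41 × 44.1 = 18.1 mm.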